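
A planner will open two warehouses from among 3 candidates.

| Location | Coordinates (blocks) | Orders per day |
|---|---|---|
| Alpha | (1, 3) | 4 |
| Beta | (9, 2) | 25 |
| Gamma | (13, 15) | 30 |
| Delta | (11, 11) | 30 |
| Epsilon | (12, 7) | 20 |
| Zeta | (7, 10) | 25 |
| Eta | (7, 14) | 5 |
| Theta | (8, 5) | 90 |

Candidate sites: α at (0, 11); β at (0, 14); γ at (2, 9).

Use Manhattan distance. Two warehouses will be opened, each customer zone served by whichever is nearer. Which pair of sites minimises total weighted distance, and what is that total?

Evaluate every pair (each demand assigned to the nearer of the two):
  {β, γ}: total = 2453
  {α, γ}: total = 2558
  {α, β}: total = 3051
Best pair: {β, γ} with total 2453.

{β, γ}, total 2453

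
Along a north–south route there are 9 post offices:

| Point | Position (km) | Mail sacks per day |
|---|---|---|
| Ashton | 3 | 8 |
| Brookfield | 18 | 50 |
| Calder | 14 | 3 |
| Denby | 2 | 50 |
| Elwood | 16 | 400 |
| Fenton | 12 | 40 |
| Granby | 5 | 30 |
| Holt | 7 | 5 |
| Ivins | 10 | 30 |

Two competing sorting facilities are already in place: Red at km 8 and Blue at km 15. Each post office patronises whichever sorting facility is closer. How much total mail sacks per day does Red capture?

123

The indifferent point is the midpoint (8+15)/2 = 11.5; post offices left of it (closer to Red at 8) go to Red, those right go to Blue.
  Denby at 2 (w=50) → Red
  Ashton at 3 (w=8) → Red
  Granby at 5 (w=30) → Red
  Holt at 7 (w=5) → Red
  Ivins at 10 (w=30) → Red
  Fenton at 12 (w=40) → Blue
  Calder at 14 (w=3) → Blue
  Elwood at 16 (w=400) → Blue
  Brookfield at 18 (w=50) → Blue
Red captures 123; Blue captures 493.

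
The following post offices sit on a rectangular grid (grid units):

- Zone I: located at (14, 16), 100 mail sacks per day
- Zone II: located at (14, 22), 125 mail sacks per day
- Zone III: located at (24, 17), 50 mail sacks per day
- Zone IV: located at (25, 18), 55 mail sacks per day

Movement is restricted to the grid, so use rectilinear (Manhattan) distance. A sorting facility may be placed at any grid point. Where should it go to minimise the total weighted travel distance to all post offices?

(14, 18)

Manhattan distance separates: Σwᵢ(|x−xᵢ|+|y−yᵢ|) = Σwᵢ|x−xᵢ| + Σwᵢ|y−yᵢ|, so x and y are optimised independently as 1-D weighted medians.
Total weight W = 330; half = 165.
x-coordinate, sorted with cumulative weight:
  x=14 (Zone I, w=100) cum 100
  x=14 (Zone II, w=125) cum 225  ← median
  x=24 (Zone III, w=50) cum 275
  x=25 (Zone IV, w=55) cum 330
⇒ x* = 14
y-coordinate, sorted with cumulative weight:
  y=16 (Zone I, w=100) cum 100
  y=17 (Zone III, w=50) cum 150
  y=18 (Zone IV, w=55) cum 205  ← median
  y=22 (Zone II, w=125) cum 330
⇒ y* = 18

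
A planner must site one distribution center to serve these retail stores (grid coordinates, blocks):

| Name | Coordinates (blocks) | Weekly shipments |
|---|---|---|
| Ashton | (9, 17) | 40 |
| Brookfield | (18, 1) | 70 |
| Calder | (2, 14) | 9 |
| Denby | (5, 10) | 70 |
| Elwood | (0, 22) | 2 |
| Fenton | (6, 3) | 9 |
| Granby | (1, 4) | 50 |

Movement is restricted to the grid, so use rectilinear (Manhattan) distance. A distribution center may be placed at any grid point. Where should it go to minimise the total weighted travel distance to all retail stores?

Manhattan distance separates: Σwᵢ(|x−xᵢ|+|y−yᵢ|) = Σwᵢ|x−xᵢ| + Σwᵢ|y−yᵢ|, so x and y are optimised independently as 1-D weighted medians.
Total weight W = 250; half = 125.
x-coordinate, sorted with cumulative weight:
  x=0 (Elwood, w=2) cum 2
  x=1 (Granby, w=50) cum 52
  x=2 (Calder, w=9) cum 61
  x=5 (Denby, w=70) cum 131  ← median
  x=6 (Fenton, w=9) cum 140
  x=9 (Ashton, w=40) cum 180
  x=18 (Brookfield, w=70) cum 250
⇒ x* = 5
y-coordinate, sorted with cumulative weight:
  y=1 (Brookfield, w=70) cum 70
  y=3 (Fenton, w=9) cum 79
  y=4 (Granby, w=50) cum 129  ← median
  y=10 (Denby, w=70) cum 199
  y=14 (Calder, w=9) cum 208
  y=17 (Ashton, w=40) cum 248
  y=22 (Elwood, w=2) cum 250
⇒ y* = 4

(5, 4)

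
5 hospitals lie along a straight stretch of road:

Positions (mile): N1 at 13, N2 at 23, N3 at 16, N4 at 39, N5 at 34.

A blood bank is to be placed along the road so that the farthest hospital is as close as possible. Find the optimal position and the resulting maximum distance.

The 1-center on a line is the midpoint of the two extreme points: leftmost at 13, rightmost at 39.
Optimal location = (13 + 39)/2 = 26; maximum distance = (39 − 13)/2 = 13.

location 26, max distance 13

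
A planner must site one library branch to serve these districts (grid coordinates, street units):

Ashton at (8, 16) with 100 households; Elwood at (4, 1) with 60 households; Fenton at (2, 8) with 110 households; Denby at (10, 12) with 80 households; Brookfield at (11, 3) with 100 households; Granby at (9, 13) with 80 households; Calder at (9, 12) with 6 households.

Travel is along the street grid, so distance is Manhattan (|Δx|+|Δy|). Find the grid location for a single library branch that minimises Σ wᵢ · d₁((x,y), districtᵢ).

(8, 8)

Manhattan distance separates: Σwᵢ(|x−xᵢ|+|y−yᵢ|) = Σwᵢ|x−xᵢ| + Σwᵢ|y−yᵢ|, so x and y are optimised independently as 1-D weighted medians.
Total weight W = 536; half = 268.
x-coordinate, sorted with cumulative weight:
  x=2 (Fenton, w=110) cum 110
  x=4 (Elwood, w=60) cum 170
  x=8 (Ashton, w=100) cum 270  ← median
  x=9 (Granby, w=80) cum 350
  x=9 (Calder, w=6) cum 356
  x=10 (Denby, w=80) cum 436
  x=11 (Brookfield, w=100) cum 536
⇒ x* = 8
y-coordinate, sorted with cumulative weight:
  y=1 (Elwood, w=60) cum 60
  y=3 (Brookfield, w=100) cum 160
  y=8 (Fenton, w=110) cum 270  ← median
  y=12 (Denby, w=80) cum 350
  y=12 (Calder, w=6) cum 356
  y=13 (Granby, w=80) cum 436
  y=16 (Ashton, w=100) cum 536
⇒ y* = 8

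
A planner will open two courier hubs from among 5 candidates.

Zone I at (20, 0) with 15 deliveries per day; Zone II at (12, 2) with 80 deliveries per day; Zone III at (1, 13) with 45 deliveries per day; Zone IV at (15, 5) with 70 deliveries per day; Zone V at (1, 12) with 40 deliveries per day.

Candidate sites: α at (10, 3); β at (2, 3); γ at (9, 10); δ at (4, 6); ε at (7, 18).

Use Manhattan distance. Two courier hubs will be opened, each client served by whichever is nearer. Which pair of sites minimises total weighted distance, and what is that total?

{α, δ}, total 1735

Evaluate every pair (each demand assigned to the nearer of the two):
  {α, δ}: total = 1735
  {α, β}: total = 1820
  {α, γ}: total = 1820
  {α, ε}: total = 1900
  {γ, δ}: total = 2775
  {β, δ}: total = 2845
  {β, γ}: total = 2860
  {γ, ε}: total = 2860
  {δ, ε}: total = 2940
  {β, ε}: total = 3140
Best pair: {α, δ} with total 1735.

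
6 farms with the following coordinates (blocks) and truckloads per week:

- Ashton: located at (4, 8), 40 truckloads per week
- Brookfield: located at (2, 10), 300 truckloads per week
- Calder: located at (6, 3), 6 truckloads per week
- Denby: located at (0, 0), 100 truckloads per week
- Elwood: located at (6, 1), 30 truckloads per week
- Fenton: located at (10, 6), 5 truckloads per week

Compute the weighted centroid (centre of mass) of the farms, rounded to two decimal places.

(2.13, 7.06)

The minimiser of Σwᵢ‖p−pᵢ‖² is the weighted centroid p* = (Σwᵢpᵢ)/(Σwᵢ).
Σwᵢ = 481.
Σwᵢxᵢ = 40·4 + 300·2 + 6·6 + 100·0 + 30·6 + 5·10 = 1026.
Σwᵢyᵢ = 40·8 + 300·10 + 6·3 + 100·0 + 30·1 + 5·6 = 3398.
x* = 1026/481 = 2.13, y* = 3398/481 = 7.06.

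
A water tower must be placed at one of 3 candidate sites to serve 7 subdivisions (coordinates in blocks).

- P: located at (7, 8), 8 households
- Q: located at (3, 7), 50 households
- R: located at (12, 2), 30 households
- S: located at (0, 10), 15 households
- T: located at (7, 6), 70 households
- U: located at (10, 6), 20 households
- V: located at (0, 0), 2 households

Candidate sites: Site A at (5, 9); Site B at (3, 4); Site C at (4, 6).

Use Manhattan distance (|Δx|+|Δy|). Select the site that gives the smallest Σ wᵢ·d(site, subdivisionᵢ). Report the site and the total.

Site C, total 970 blocks

Total weighted distance at each candidate:
  Site A (5, 9): total = 1272
  Site B (3, 4): total = 1293
  Site C (4, 6): total = 970
Minimum is at Site C with total 970 blocks.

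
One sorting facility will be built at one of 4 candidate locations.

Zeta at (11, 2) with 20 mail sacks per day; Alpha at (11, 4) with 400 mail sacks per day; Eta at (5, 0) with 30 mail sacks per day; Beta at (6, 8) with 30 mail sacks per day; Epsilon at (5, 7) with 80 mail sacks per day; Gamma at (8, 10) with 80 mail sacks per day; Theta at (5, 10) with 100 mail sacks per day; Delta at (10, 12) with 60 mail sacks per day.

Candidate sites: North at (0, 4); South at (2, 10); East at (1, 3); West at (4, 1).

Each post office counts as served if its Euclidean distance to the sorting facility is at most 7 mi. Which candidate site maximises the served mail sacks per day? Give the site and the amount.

Coverage radius r = 7 mi; a point is covered iff (Δx)²+(Δy)² ≤ 7² = 49.
  North (0, 4): covers {Eta, Epsilon} → 110
  South (2, 10): covers {Beta, Epsilon, Gamma, Theta} → 290
  East (1, 3): covers {Eta, Epsilon} → 110
  West (4, 1): covers {Eta, Epsilon} → 110
Maximum coverage at South: 290 mail sacks per day.

South, covering 290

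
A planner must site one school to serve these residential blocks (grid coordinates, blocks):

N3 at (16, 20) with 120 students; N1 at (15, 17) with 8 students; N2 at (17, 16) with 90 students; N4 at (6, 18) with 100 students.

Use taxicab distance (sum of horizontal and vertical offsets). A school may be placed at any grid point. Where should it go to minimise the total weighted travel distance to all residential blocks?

(16, 18)

Manhattan distance separates: Σwᵢ(|x−xᵢ|+|y−yᵢ|) = Σwᵢ|x−xᵢ| + Σwᵢ|y−yᵢ|, so x and y are optimised independently as 1-D weighted medians.
Total weight W = 318; half = 159.
x-coordinate, sorted with cumulative weight:
  x=6 (N4, w=100) cum 100
  x=15 (N1, w=8) cum 108
  x=16 (N3, w=120) cum 228  ← median
  x=17 (N2, w=90) cum 318
⇒ x* = 16
y-coordinate, sorted with cumulative weight:
  y=16 (N2, w=90) cum 90
  y=17 (N1, w=8) cum 98
  y=18 (N4, w=100) cum 198  ← median
  y=20 (N3, w=120) cum 318
⇒ y* = 18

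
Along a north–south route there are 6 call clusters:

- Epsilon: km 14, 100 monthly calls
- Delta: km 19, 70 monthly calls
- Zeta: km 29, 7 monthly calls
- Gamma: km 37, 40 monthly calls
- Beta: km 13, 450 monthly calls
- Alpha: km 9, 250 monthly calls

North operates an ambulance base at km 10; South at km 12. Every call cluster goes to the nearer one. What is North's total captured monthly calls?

250

The indifferent point is the midpoint (10+12)/2 = 11; call clusters left of it (closer to North at 10) go to North, those right go to South.
  Alpha at 9 (w=250) → North
  Beta at 13 (w=450) → South
  Epsilon at 14 (w=100) → South
  Delta at 19 (w=70) → South
  Zeta at 29 (w=7) → South
  Gamma at 37 (w=40) → South
North captures 250; South captures 667.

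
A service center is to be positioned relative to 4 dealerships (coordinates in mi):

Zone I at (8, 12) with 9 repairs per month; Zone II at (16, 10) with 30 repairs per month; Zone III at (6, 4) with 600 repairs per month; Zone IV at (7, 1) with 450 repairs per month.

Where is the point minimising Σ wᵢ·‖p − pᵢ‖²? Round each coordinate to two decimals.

(6.71, 2.99)

The minimiser of Σwᵢ‖p−pᵢ‖² is the weighted centroid p* = (Σwᵢpᵢ)/(Σwᵢ).
Σwᵢ = 1089.
Σwᵢxᵢ = 9·8 + 30·16 + 600·6 + 450·7 = 7302.
Σwᵢyᵢ = 9·12 + 30·10 + 600·4 + 450·1 = 3258.
x* = 7302/1089 = 6.71, y* = 3258/1089 = 2.99.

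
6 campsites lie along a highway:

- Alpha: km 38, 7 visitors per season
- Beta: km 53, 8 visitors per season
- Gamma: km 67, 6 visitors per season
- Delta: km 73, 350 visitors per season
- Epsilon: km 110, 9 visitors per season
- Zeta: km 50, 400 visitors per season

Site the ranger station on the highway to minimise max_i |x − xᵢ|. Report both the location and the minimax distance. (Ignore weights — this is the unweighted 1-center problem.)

The 1-center on a line is the midpoint of the two extreme points: leftmost at 38, rightmost at 110.
Optimal location = (38 + 110)/2 = 74; maximum distance = (110 − 38)/2 = 36.

location 74, max distance 36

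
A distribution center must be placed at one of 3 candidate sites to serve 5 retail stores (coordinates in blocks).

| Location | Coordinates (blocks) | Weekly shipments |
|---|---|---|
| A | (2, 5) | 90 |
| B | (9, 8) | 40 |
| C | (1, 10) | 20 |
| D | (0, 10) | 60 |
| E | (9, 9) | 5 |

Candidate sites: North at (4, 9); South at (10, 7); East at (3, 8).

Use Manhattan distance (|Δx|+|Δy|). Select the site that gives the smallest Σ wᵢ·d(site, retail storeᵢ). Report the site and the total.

Total weighted distance at each candidate:
  North (4, 9): total = 1185
  South (10, 7): total = 2015
  East (3, 8): total = 1015
Minimum is at East with total 1015 blocks.

East, total 1015 blocks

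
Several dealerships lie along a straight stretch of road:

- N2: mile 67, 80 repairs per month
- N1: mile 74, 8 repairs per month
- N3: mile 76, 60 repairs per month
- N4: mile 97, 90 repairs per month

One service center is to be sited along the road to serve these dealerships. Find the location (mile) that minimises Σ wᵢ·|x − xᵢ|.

x = 76

For a sum of weighted absolute distances on a line, the optimum is the weighted median (not the mean). Total weight W = 238; half-weight = 119.
Sort by position and accumulate weight:
  mile 67 (N2, w=80) → cum 80
  mile 74 (N1, w=8) → cum 88
  mile 76 (N3, w=60) → cum 148  ≥ 119 → median here
  mile 97 (N4, w=90) → cum 238
Optimal location: mile 76.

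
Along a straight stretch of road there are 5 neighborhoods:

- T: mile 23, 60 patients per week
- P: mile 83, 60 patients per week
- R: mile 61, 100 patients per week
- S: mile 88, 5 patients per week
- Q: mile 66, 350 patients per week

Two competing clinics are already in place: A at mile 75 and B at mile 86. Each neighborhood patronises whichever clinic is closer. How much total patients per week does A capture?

The indifferent point is the midpoint (75+86)/2 = 80.5; neighborhoods left of it (closer to A at 75) go to A, those right go to B.
  T at 23 (w=60) → A
  R at 61 (w=100) → A
  Q at 66 (w=350) → A
  P at 83 (w=60) → B
  S at 88 (w=5) → B
A captures 510; B captures 65.

510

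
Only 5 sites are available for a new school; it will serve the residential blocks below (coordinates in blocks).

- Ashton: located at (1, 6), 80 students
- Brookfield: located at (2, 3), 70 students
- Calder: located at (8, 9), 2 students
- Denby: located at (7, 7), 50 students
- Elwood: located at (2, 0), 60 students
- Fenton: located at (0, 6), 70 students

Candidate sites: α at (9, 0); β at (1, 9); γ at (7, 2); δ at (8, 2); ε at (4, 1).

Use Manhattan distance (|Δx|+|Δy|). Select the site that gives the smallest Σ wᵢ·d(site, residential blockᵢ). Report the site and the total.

Total weighted distance at each candidate:
  α (9, 0): total = 3760
  β (1, 9): total = 2024
  γ (7, 2): total = 2676
  δ (8, 2): total = 3004
  ε (4, 1): total = 2204
Minimum is at β with total 2024 blocks.

β, total 2024 blocks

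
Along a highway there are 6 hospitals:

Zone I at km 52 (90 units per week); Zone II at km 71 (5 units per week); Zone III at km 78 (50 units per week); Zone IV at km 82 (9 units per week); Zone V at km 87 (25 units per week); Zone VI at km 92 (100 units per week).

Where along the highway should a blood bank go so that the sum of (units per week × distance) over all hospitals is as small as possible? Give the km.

For a sum of weighted absolute distances on a line, the optimum is the weighted median (not the mean). Total weight W = 279; half-weight = 139.5.
Sort by position and accumulate weight:
  km 52 (Zone I, w=90) → cum 90
  km 71 (Zone II, w=5) → cum 95
  km 78 (Zone III, w=50) → cum 145  ≥ 139.5 → median here
  km 82 (Zone IV, w=9) → cum 154
  km 87 (Zone V, w=25) → cum 179
  km 92 (Zone VI, w=100) → cum 279
Optimal location: km 78.

x = 78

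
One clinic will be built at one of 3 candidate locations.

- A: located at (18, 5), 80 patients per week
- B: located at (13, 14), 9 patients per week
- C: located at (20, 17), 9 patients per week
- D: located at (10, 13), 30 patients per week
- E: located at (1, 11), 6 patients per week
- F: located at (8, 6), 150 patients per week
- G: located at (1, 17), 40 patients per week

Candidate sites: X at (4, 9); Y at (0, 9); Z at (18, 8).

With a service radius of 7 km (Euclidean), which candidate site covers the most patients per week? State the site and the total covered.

Coverage radius r = 7 km; a point is covered iff (Δx)²+(Δy)² ≤ 7² = 49.
  X (4, 9): covers {E, F} → 156
  Y (0, 9): covers {E} → 6
  Z (18, 8): covers {A} → 80
Maximum coverage at X: 156 patients per week.

X, covering 156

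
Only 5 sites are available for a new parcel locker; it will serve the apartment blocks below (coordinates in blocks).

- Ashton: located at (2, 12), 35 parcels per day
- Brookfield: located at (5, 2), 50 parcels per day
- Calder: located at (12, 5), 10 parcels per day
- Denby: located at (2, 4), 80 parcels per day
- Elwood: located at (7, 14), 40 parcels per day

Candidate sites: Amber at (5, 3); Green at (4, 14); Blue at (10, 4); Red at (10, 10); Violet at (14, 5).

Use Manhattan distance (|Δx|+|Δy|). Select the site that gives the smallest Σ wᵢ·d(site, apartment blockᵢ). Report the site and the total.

Total weighted distance at each candidate:
  Amber (5, 3): total = 1400
  Green (4, 14): total = 2040
  Blue (10, 4): total = 2100
  Red (10, 10): total = 2470
  Violet (14, 5): total = 2965
Minimum is at Amber with total 1400 blocks.

Amber, total 1400 blocks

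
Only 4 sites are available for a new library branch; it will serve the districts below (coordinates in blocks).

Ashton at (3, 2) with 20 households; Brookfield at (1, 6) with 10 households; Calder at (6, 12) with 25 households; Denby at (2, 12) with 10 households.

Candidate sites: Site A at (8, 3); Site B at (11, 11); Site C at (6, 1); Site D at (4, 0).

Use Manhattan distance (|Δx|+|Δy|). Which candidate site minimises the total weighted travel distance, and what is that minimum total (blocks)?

Site C, total 605 blocks

Total weighted distance at each candidate:
  Site A (8, 3): total = 645
  Site B (11, 11): total = 740
  Site C (6, 1): total = 605
  Site D (4, 0): total = 640
Minimum is at Site C with total 605 blocks.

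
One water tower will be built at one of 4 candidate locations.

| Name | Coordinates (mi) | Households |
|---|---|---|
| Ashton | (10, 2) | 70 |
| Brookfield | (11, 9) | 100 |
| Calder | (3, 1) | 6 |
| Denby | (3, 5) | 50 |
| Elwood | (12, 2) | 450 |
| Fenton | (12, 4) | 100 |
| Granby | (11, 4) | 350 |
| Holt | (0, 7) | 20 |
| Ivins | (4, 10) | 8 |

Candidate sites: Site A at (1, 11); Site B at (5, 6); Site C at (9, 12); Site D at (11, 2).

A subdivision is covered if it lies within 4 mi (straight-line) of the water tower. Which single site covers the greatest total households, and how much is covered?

Coverage radius r = 4 mi; a point is covered iff (Δx)²+(Δy)² ≤ 4² = 16.
  Site A (1, 11): covers {Ivins} → 8
  Site B (5, 6): covers {Denby} → 50
  Site C (9, 12): covers {Brookfield} → 100
  Site D (11, 2): covers {Ashton, Elwood, Fenton, Granby} → 970
Maximum coverage at Site D: 970 households.

Site D, covering 970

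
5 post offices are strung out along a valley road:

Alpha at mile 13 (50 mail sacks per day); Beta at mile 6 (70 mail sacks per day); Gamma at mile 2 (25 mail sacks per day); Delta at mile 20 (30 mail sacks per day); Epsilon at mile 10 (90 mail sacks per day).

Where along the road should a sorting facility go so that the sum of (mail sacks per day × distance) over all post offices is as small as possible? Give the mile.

For a sum of weighted absolute distances on a line, the optimum is the weighted median (not the mean). Total weight W = 265; half-weight = 132.5.
Sort by position and accumulate weight:
  mile 2 (Gamma, w=25) → cum 25
  mile 6 (Beta, w=70) → cum 95
  mile 10 (Epsilon, w=90) → cum 185  ≥ 132.5 → median here
  mile 13 (Alpha, w=50) → cum 235
  mile 20 (Delta, w=30) → cum 265
Optimal location: mile 10.

x = 10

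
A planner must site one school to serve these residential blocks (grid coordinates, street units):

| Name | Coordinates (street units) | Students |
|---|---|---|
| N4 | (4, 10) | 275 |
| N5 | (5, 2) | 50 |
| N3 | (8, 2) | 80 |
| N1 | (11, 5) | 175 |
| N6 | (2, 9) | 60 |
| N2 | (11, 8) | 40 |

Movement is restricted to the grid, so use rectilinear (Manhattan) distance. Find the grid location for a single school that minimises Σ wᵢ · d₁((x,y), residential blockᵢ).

Manhattan distance separates: Σwᵢ(|x−xᵢ|+|y−yᵢ|) = Σwᵢ|x−xᵢ| + Σwᵢ|y−yᵢ|, so x and y are optimised independently as 1-D weighted medians.
Total weight W = 680; half = 340.
x-coordinate, sorted with cumulative weight:
  x=2 (N6, w=60) cum 60
  x=4 (N4, w=275) cum 335
  x=5 (N5, w=50) cum 385  ← median
  x=8 (N3, w=80) cum 465
  x=11 (N1, w=175) cum 640
  x=11 (N2, w=40) cum 680
⇒ x* = 5
y-coordinate, sorted with cumulative weight:
  y=2 (N5, w=50) cum 50
  y=2 (N3, w=80) cum 130
  y=5 (N1, w=175) cum 305
  y=8 (N2, w=40) cum 345  ← median
  y=9 (N6, w=60) cum 405
  y=10 (N4, w=275) cum 680
⇒ y* = 8

(5, 8)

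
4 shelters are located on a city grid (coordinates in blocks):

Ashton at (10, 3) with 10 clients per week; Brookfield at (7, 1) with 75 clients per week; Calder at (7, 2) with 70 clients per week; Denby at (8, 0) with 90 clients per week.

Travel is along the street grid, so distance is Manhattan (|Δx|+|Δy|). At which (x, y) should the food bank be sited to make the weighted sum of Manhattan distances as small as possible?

Manhattan distance separates: Σwᵢ(|x−xᵢ|+|y−yᵢ|) = Σwᵢ|x−xᵢ| + Σwᵢ|y−yᵢ|, so x and y are optimised independently as 1-D weighted medians.
Total weight W = 245; half = 122.5.
x-coordinate, sorted with cumulative weight:
  x=7 (Brookfield, w=75) cum 75
  x=7 (Calder, w=70) cum 145  ← median
  x=8 (Denby, w=90) cum 235
  x=10 (Ashton, w=10) cum 245
⇒ x* = 7
y-coordinate, sorted with cumulative weight:
  y=0 (Denby, w=90) cum 90
  y=1 (Brookfield, w=75) cum 165  ← median
  y=2 (Calder, w=70) cum 235
  y=3 (Ashton, w=10) cum 245
⇒ y* = 1

(7, 1)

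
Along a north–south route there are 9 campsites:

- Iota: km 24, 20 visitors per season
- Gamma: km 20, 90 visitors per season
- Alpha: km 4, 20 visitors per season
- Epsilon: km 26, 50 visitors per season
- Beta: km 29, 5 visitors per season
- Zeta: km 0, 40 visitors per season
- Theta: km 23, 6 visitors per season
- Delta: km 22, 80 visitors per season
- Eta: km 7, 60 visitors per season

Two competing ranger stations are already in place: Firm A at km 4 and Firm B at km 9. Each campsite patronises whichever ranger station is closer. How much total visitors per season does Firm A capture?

60

The indifferent point is the midpoint (4+9)/2 = 6.5; campsites left of it (closer to Firm A at 4) go to Firm A, those right go to Firm B.
  Zeta at 0 (w=40) → Firm A
  Alpha at 4 (w=20) → Firm A
  Eta at 7 (w=60) → Firm B
  Gamma at 20 (w=90) → Firm B
  Delta at 22 (w=80) → Firm B
  Theta at 23 (w=6) → Firm B
  Iota at 24 (w=20) → Firm B
  Epsilon at 26 (w=50) → Firm B
  Beta at 29 (w=5) → Firm B
Firm A captures 60; Firm B captures 311.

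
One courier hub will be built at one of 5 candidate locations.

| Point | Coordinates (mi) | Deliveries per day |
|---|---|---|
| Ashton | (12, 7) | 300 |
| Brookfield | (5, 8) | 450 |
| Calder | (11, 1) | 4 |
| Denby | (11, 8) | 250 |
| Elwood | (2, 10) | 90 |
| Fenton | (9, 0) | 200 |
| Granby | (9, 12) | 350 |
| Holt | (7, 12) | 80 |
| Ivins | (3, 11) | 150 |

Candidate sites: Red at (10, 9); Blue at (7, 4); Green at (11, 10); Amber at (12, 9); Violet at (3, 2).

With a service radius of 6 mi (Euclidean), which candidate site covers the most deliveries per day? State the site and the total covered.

Red, covering 1430

Coverage radius r = 6 mi; a point is covered iff (Δx)²+(Δy)² ≤ 6² = 36.
  Red (10, 9): covers {Ashton, Brookfield, Denby, Granby, Holt} → 1430
  Blue (7, 4): covers {Ashton, Brookfield, Calder, Denby, Fenton} → 1204
  Green (11, 10): covers {Ashton, Denby, Granby, Holt} → 980
  Amber (12, 9): covers {Ashton, Denby, Granby, Holt} → 980
  Violet (3, 2): covers {none} → 0
Maximum coverage at Red: 1430 deliveries per day.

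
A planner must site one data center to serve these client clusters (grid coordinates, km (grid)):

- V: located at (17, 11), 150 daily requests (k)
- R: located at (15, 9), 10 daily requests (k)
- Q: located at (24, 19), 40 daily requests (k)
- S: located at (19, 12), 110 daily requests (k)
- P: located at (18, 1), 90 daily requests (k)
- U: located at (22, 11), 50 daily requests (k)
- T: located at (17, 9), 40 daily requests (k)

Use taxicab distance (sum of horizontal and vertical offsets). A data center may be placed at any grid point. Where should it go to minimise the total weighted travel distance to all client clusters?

(18, 11)

Manhattan distance separates: Σwᵢ(|x−xᵢ|+|y−yᵢ|) = Σwᵢ|x−xᵢ| + Σwᵢ|y−yᵢ|, so x and y are optimised independently as 1-D weighted medians.
Total weight W = 490; half = 245.
x-coordinate, sorted with cumulative weight:
  x=15 (R, w=10) cum 10
  x=17 (V, w=150) cum 160
  x=17 (T, w=40) cum 200
  x=18 (P, w=90) cum 290  ← median
  x=19 (S, w=110) cum 400
  x=22 (U, w=50) cum 450
  x=24 (Q, w=40) cum 490
⇒ x* = 18
y-coordinate, sorted with cumulative weight:
  y=1 (P, w=90) cum 90
  y=9 (R, w=10) cum 100
  y=9 (T, w=40) cum 140
  y=11 (V, w=150) cum 290  ← median
  y=11 (U, w=50) cum 340
  y=12 (S, w=110) cum 450
  y=19 (Q, w=40) cum 490
⇒ y* = 11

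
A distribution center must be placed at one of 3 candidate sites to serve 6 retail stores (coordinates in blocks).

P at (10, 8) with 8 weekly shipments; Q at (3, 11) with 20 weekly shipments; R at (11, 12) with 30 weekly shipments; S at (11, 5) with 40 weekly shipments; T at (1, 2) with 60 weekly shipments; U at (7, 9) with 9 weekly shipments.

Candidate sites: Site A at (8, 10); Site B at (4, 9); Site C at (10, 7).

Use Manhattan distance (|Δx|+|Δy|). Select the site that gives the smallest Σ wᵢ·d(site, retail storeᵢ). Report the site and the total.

Total weighted distance at each candidate:
  Site A (8, 10): total = 1540
  Site B (4, 9): total = 1483
  Site C (10, 7): total = 1413
Minimum is at Site C with total 1413 blocks.

Site C, total 1413 blocks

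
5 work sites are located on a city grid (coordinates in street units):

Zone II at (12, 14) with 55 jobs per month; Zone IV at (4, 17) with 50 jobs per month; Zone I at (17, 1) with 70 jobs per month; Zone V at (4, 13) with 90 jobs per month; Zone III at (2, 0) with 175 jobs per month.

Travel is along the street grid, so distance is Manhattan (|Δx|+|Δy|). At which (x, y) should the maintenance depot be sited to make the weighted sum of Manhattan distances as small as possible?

Manhattan distance separates: Σwᵢ(|x−xᵢ|+|y−yᵢ|) = Σwᵢ|x−xᵢ| + Σwᵢ|y−yᵢ|, so x and y are optimised independently as 1-D weighted medians.
Total weight W = 440; half = 220.
x-coordinate, sorted with cumulative weight:
  x=2 (Zone III, w=175) cum 175
  x=4 (Zone IV, w=50) cum 225  ← median
  x=4 (Zone V, w=90) cum 315
  x=12 (Zone II, w=55) cum 370
  x=17 (Zone I, w=70) cum 440
⇒ x* = 4
y-coordinate, sorted with cumulative weight:
  y=0 (Zone III, w=175) cum 175
  y=1 (Zone I, w=70) cum 245  ← median
  y=13 (Zone V, w=90) cum 335
  y=14 (Zone II, w=55) cum 390
  y=17 (Zone IV, w=50) cum 440
⇒ y* = 1

(4, 1)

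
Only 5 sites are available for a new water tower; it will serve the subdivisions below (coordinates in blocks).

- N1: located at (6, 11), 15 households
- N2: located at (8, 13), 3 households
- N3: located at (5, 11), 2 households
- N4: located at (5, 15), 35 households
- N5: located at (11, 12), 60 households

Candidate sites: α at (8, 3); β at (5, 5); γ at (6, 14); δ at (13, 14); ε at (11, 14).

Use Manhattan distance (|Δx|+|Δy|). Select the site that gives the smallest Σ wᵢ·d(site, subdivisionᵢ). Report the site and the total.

Total weighted distance at each candidate:
  α (8, 3): total = 1447
  β (5, 5): total = 1280
  γ (6, 14): total = 552
  δ (13, 14): total = 745
  ε (11, 14): total = 515
Minimum is at ε with total 515 blocks.

ε, total 515 blocks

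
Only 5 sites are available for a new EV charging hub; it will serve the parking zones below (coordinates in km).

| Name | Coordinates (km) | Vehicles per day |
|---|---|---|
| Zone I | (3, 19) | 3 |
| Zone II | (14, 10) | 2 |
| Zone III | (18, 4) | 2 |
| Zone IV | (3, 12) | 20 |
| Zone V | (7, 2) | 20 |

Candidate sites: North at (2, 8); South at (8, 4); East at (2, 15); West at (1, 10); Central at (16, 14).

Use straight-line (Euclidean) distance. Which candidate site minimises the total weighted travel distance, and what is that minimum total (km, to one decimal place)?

South, total 317.8 km

Total weighted distance at each candidate:
  North (2, 8): total = 329.1
  South (8, 4): total = 317.8
  East (2, 15): total = 419.0
  West (1, 10): total = 346.3
  Central (16, 14): total = 634.2
Minimum is at South with total 317.8 km.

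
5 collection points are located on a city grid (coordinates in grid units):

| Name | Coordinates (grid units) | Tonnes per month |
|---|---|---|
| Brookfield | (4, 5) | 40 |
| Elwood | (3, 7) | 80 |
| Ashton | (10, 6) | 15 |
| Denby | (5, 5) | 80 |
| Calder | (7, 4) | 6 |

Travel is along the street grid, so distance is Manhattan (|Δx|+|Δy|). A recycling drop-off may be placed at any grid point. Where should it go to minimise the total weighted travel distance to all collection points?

Manhattan distance separates: Σwᵢ(|x−xᵢ|+|y−yᵢ|) = Σwᵢ|x−xᵢ| + Σwᵢ|y−yᵢ|, so x and y are optimised independently as 1-D weighted medians.
Total weight W = 221; half = 110.5.
x-coordinate, sorted with cumulative weight:
  x=3 (Elwood, w=80) cum 80
  x=4 (Brookfield, w=40) cum 120  ← median
  x=5 (Denby, w=80) cum 200
  x=7 (Calder, w=6) cum 206
  x=10 (Ashton, w=15) cum 221
⇒ x* = 4
y-coordinate, sorted with cumulative weight:
  y=4 (Calder, w=6) cum 6
  y=5 (Brookfield, w=40) cum 46
  y=5 (Denby, w=80) cum 126  ← median
  y=6 (Ashton, w=15) cum 141
  y=7 (Elwood, w=80) cum 221
⇒ y* = 5

(4, 5)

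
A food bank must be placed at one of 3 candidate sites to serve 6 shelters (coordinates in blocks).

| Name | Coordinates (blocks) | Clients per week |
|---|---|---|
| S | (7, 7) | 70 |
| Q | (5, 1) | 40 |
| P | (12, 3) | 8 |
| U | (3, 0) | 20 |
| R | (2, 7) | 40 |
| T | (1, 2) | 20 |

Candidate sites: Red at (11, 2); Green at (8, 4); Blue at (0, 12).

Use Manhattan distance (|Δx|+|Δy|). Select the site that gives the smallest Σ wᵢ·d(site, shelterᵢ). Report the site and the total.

Total weighted distance at each candidate:
  Red (11, 2): total = 1886
  Green (8, 4): total = 1280
  Blue (0, 12): total = 2448
Minimum is at Green with total 1280 blocks.

Green, total 1280 blocks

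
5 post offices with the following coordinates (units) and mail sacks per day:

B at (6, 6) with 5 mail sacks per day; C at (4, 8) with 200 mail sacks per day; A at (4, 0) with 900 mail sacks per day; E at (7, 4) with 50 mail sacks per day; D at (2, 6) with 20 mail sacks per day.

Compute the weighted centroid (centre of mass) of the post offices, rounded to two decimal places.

The minimiser of Σwᵢ‖p−pᵢ‖² is the weighted centroid p* = (Σwᵢpᵢ)/(Σwᵢ).
Σwᵢ = 1175.
Σwᵢxᵢ = 5·6 + 200·4 + 900·4 + 50·7 + 20·2 = 4820.
Σwᵢyᵢ = 5·6 + 200·8 + 900·0 + 50·4 + 20·6 = 1950.
x* = 4820/1175 = 4.10, y* = 1950/1175 = 1.66.

(4.10, 1.66)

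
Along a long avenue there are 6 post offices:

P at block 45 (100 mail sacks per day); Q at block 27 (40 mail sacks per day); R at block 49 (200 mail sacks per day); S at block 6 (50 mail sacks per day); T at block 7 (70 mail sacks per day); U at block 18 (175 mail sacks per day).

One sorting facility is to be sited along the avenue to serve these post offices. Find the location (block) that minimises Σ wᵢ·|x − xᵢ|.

For a sum of weighted absolute distances on a line, the optimum is the weighted median (not the mean). Total weight W = 635; half-weight = 317.5.
Sort by position and accumulate weight:
  block 6 (S, w=50) → cum 50
  block 7 (T, w=70) → cum 120
  block 18 (U, w=175) → cum 295
  block 27 (Q, w=40) → cum 335  ≥ 317.5 → median here
  block 45 (P, w=100) → cum 435
  block 49 (R, w=200) → cum 635
Optimal location: block 27.

x = 27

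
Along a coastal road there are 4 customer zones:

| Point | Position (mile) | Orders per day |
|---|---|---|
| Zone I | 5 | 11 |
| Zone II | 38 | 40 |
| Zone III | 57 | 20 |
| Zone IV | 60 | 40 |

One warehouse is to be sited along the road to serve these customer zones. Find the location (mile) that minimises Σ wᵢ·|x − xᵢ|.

x = 57

For a sum of weighted absolute distances on a line, the optimum is the weighted median (not the mean). Total weight W = 111; half-weight = 55.5.
Sort by position and accumulate weight:
  mile 5 (Zone I, w=11) → cum 11
  mile 38 (Zone II, w=40) → cum 51
  mile 57 (Zone III, w=20) → cum 71  ≥ 55.5 → median here
  mile 60 (Zone IV, w=40) → cum 111
Optimal location: mile 57.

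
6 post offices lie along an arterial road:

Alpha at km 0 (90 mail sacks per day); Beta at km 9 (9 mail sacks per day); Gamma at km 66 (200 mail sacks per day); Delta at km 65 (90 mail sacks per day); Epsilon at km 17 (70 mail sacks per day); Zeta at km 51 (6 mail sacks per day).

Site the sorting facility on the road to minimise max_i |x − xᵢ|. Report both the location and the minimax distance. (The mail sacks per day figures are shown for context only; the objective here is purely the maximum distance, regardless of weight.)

The 1-center on a line is the midpoint of the two extreme points: leftmost at 0, rightmost at 66.
Optimal location = (0 + 66)/2 = 33; maximum distance = (66 − 0)/2 = 33.

location 33, max distance 33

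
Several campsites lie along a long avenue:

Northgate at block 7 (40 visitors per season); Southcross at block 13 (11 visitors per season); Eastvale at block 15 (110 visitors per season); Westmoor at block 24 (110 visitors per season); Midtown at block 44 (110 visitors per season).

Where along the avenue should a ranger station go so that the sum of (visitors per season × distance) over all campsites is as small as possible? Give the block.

x = 24

For a sum of weighted absolute distances on a line, the optimum is the weighted median (not the mean). Total weight W = 381; half-weight = 190.5.
Sort by position and accumulate weight:
  block 7 (Northgate, w=40) → cum 40
  block 13 (Southcross, w=11) → cum 51
  block 15 (Eastvale, w=110) → cum 161
  block 24 (Westmoor, w=110) → cum 271  ≥ 190.5 → median here
  block 44 (Midtown, w=110) → cum 381
Optimal location: block 24.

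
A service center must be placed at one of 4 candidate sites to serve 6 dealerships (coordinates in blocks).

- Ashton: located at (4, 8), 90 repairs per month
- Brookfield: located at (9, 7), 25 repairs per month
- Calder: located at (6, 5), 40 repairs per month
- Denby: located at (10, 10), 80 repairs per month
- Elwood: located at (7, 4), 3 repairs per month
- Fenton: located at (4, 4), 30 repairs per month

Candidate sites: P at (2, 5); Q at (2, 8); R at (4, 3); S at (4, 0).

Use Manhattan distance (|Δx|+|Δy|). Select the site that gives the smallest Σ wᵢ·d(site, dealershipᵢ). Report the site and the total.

Total weighted distance at each candidate:
  P (2, 5): total = 1983
  Q (2, 8): total = 1667
  R (4, 3): total = 1917
  S (4, 0): total = 2721
Minimum is at Q with total 1667 blocks.

Q, total 1667 blocks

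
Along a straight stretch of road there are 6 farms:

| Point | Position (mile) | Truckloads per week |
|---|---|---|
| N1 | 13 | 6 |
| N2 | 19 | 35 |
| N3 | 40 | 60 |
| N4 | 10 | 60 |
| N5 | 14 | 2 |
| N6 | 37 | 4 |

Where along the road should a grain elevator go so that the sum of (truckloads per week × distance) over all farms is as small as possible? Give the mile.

For a sum of weighted absolute distances on a line, the optimum is the weighted median (not the mean). Total weight W = 167; half-weight = 83.5.
Sort by position and accumulate weight:
  mile 10 (N4, w=60) → cum 60
  mile 13 (N1, w=6) → cum 66
  mile 14 (N5, w=2) → cum 68
  mile 19 (N2, w=35) → cum 103  ≥ 83.5 → median here
  mile 37 (N6, w=4) → cum 107
  mile 40 (N3, w=60) → cum 167
Optimal location: mile 19.

x = 19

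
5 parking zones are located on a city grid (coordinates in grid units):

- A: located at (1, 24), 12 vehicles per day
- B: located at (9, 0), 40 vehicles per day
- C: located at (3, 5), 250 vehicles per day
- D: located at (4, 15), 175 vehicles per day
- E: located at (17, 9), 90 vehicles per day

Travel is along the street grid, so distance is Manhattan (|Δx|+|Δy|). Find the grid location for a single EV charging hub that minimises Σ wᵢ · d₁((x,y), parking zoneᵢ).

(4, 5)

Manhattan distance separates: Σwᵢ(|x−xᵢ|+|y−yᵢ|) = Σwᵢ|x−xᵢ| + Σwᵢ|y−yᵢ|, so x and y are optimised independently as 1-D weighted medians.
Total weight W = 567; half = 283.5.
x-coordinate, sorted with cumulative weight:
  x=1 (A, w=12) cum 12
  x=3 (C, w=250) cum 262
  x=4 (D, w=175) cum 437  ← median
  x=9 (B, w=40) cum 477
  x=17 (E, w=90) cum 567
⇒ x* = 4
y-coordinate, sorted with cumulative weight:
  y=0 (B, w=40) cum 40
  y=5 (C, w=250) cum 290  ← median
  y=9 (E, w=90) cum 380
  y=15 (D, w=175) cum 555
  y=24 (A, w=12) cum 567
⇒ y* = 5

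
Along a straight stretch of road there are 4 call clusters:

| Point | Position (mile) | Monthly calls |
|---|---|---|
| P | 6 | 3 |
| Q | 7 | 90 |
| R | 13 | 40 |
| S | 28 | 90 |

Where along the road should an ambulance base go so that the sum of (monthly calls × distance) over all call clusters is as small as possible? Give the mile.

x = 13

For a sum of weighted absolute distances on a line, the optimum is the weighted median (not the mean). Total weight W = 223; half-weight = 111.5.
Sort by position and accumulate weight:
  mile 6 (P, w=3) → cum 3
  mile 7 (Q, w=90) → cum 93
  mile 13 (R, w=40) → cum 133  ≥ 111.5 → median here
  mile 28 (S, w=90) → cum 223
Optimal location: mile 13.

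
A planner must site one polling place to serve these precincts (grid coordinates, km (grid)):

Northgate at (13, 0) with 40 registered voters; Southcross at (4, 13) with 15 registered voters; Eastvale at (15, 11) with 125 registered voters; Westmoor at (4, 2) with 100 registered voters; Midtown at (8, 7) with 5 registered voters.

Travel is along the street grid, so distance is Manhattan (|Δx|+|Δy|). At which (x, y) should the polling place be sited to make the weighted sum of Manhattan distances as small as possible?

(13, 7)

Manhattan distance separates: Σwᵢ(|x−xᵢ|+|y−yᵢ|) = Σwᵢ|x−xᵢ| + Σwᵢ|y−yᵢ|, so x and y are optimised independently as 1-D weighted medians.
Total weight W = 285; half = 142.5.
x-coordinate, sorted with cumulative weight:
  x=4 (Southcross, w=15) cum 15
  x=4 (Westmoor, w=100) cum 115
  x=8 (Midtown, w=5) cum 120
  x=13 (Northgate, w=40) cum 160  ← median
  x=15 (Eastvale, w=125) cum 285
⇒ x* = 13
y-coordinate, sorted with cumulative weight:
  y=0 (Northgate, w=40) cum 40
  y=2 (Westmoor, w=100) cum 140
  y=7 (Midtown, w=5) cum 145  ← median
  y=11 (Eastvale, w=125) cum 270
  y=13 (Southcross, w=15) cum 285
⇒ y* = 7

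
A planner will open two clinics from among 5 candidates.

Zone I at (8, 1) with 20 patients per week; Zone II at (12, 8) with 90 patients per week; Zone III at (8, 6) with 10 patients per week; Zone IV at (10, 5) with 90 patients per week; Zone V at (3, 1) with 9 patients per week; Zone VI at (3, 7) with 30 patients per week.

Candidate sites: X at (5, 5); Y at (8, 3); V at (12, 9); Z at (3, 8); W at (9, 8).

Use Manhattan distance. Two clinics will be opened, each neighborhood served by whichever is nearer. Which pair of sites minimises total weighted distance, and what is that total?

{Y, V}, total 853

Evaluate every pair (each demand assigned to the nearer of the two):
  {Y, V}: total = 853
  {X, V}: total = 894
  {Z, W}: total = 913
  {V, W}: total = 967
  {Y, W}: total = 973
  {X, W}: total = 974
  {V, Z}: total = 1033
  {Y, Z}: total = 1333
  {X, Y}: total = 1414
  {X, Z}: total = 1524
Best pair: {Y, V} with total 853.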